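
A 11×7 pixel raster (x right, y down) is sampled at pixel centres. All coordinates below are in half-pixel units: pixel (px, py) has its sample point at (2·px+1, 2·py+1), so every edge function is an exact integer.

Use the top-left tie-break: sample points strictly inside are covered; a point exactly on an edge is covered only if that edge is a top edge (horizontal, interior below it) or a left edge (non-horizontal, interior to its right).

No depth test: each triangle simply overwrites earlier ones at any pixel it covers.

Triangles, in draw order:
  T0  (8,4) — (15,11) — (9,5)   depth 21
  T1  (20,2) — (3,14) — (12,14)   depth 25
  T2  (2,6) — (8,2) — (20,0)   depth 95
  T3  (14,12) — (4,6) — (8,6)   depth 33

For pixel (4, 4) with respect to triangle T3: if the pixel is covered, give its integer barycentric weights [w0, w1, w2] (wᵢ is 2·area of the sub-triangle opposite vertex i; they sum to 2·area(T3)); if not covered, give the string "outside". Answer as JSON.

T0:
  degenerate (2·area = 0) — covers nothing
T1:
  2·area = 108  (B↔C swapped to make it positive)
  edge (20, 2)→(12, 14): d=(-8,12) right/bottom  bias=-1
  edge (12, 14)→(3, 14): d=(-9,0) right/bottom  bias=-1
  edge (3, 14)→(20, 2): d=(17,-12) top-left  bias=+0
    (9,1)@(19, 3): e=[4,99,5] → #
    (10,1)@(21, 3): e=[-20,99,29] → ·
    (8,2)@(17, 5): e=[12,81,15] → #
    (9,2)@(19, 5): e=[-12,81,39] → ·
    (6,3)@(13, 7): e=[44,63,1] → #
    (7,3)@(15, 7): e=[20,63,25] → #
    (8,3)@(17, 7): e=[-4,63,49] → ·
    (5,4)@(11, 9): e=[52,45,11] → #
    (8,4)@(17, 9): e=[-20,45,83] → ·
    (4,5)@(9, 11): e=[60,27,21] → #
    (7,5)@(15, 11): e=[-12,27,93] → ·
    (2,6)@(5, 13): e=[92,9,7] → #
  covered (14 px):
    · · · · · · · · · · ·
    · · · · · · · · · # ·
    · · · · · · · · # · ·
    · · · · · · # # · · ·
    · · · · · # # # · · ·
    · · · · # # # · · · ·
    · · # # # # · · · · ·
T2:
  2·area = 36
  edge (2, 6)→(8, 2): d=(6,-4) top-left  bias=+0
  edge (8, 2)→(20, 0): d=(12,-2) top-left  bias=+0
  edge (20, 0)→(2, 6): d=(-18,6) right/bottom  bias=-1
    (7,0)@(15, 1): e=[22,2,12] → #
    (8,0)@(17, 1): e=[30,6,0] → ·  [on edge]
    (3,1)@(7, 3): e=[2,10,24] → #
    (4,1)@(9, 3): e=[10,14,12] → #
    (5,1)@(11, 3): e=[18,18,0] → ·  [on edge]
    (7,1)@(15, 3): e=[34,26,-24] → ·
    (2,2)@(5, 5): e=[6,30,0] → ·  [on edge]
    (3,2)@(7, 5): e=[14,34,-12] → ·
    (4,2)@(9, 5): e=[22,38,-24] → ·
  covered (3 px):
    · · · · · · · # · · ·
    · · · # # · · · · · ·
    · · · · · · · · · · ·
    · · · · · · · · · · ·
    · · · · · · · · · · ·
    · · · · · · · · · · ·
    · · · · · · · · · · ·
T3:
  2·area = 24
  edge (14, 12)→(4, 6): d=(-10,-6) top-left  bias=+0
  edge (4, 6)→(8, 6): d=(4,0) top-left  bias=+0
  edge (8, 6)→(14, 12): d=(6,6) right/bottom  bias=-1
    (1,0)@(3, 1): e=[44,-20,0] → ·  [on edge]
    (2,1)@(5, 3): e=[36,-12,0] → ·  [on edge]
    (3,2)@(7, 5): e=[28,-4,0] → ·  [on edge]
    (3,3)@(7, 7): e=[8,4,12] → #
    (4,3)@(9, 7): e=[20,4,0] → ·  [on edge]
    (3,4)@(7, 9): e=[-12,12,24] → ·
    (4,4)@(9, 9): e=[0,12,12] → #  [on edge]
    (5,4)@(11, 9): e=[12,12,0] → ·  [on edge]
    (4,5)@(9, 11): e=[-20,20,24] → ·
    (6,5)@(13, 11): e=[4,20,0] → ·  [on edge]
    (7,6)@(15, 13): e=[-4,28,0] → ·  [on edge]
  covered (2 px):
    · · · · · · · · · · ·
    · · · · · · · · · · ·
    · · · · · · · · · · ·
    · · · # · · · · · · ·
    · · · · # · · · · · ·
    · · · · · · · · · · ·
    · · · · · · · · · · ·

Result: [12,12,0]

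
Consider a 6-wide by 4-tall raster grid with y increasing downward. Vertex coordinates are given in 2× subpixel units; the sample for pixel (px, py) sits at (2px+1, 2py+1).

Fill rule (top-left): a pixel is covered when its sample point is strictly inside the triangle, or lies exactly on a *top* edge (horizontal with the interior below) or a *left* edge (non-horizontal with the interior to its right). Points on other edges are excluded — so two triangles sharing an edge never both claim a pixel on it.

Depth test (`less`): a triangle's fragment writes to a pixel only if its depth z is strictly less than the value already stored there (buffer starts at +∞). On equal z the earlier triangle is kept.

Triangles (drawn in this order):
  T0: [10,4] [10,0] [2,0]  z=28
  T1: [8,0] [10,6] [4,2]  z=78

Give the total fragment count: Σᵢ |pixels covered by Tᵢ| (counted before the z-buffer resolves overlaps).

T0:
  2·area = 32  (B↔C swapped to make it positive)
  edge (10, 4)→(2, 0): d=(-8,-4) top-left  bias=+0
  edge (2, 0)→(10, 0): d=(8,0) top-left  bias=+0
  edge (10, 0)→(10, 4): d=(0,4) right/bottom  bias=-1
    (2,0)@(5, 1): e=[4,8,20] → X
    (3,0)@(7, 1): e=[12,8,12] → X
    (4,0)@(9, 1): e=[20,8,4] → X
    (5,0)@(11, 1): e=[28,8,-4] → .
    (2,1)@(5, 3): e=[-12,24,20] → .
    (3,1)@(7, 3): e=[-4,24,12] → .
    (4,1)@(9, 3): e=[4,24,4] → X
    (5,1)@(11, 3): e=[12,24,-4] → .
    (4,2)@(9, 5): e=[-12,40,4] → .
  covered (4 px):
    . . X X X .
    . . . . X .
    . . . . . .
    . . . . . .
T1:
  2·area = 28
  edge (8, 0)→(10, 6): d=(2,6) right/bottom  bias=-1
  edge (10, 6)→(4, 2): d=(-6,-4) top-left  bias=+0
  edge (4, 2)→(8, 0): d=(4,-2) top-left  bias=+0
    (3,0)@(7, 1): e=[8,18,2] → X
    (4,0)@(9, 1): e=[-4,26,6] → .
    (3,1)@(7, 3): e=[12,6,10] → X
    (4,1)@(9, 3): e=[0,14,14] → .  [on edge]
    (3,2)@(7, 5): e=[16,-6,18] → .
    (4,2)@(9, 5): e=[4,2,22] → X
    (5,2)@(11, 5): e=[-8,10,26] → .
    (4,3)@(9, 7): e=[8,-10,30] → .
  covered (3 px):
    . . . X . .
    . . . X . .
    . . . . X .
    . . . . . .

Result: 7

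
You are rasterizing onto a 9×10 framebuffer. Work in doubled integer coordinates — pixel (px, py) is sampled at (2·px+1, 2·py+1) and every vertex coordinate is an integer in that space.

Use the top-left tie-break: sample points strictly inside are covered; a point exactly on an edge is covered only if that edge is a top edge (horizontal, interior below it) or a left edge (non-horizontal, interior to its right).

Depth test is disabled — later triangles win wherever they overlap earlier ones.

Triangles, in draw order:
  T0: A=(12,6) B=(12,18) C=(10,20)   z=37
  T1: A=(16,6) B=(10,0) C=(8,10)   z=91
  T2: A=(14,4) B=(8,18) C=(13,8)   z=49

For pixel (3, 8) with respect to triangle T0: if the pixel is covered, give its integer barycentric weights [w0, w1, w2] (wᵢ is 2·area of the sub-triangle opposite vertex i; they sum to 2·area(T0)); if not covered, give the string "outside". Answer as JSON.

T0:
  2·area = 24
  edge (12, 6)→(12, 18): d=(0,12) right/bottom  bias=-1
  edge (12, 18)→(10, 20): d=(-2,2) right/bottom  bias=-1
  edge (10, 20)→(12, 6): d=(2,-14) top-left  bias=+0
    (5,6)@(11, 13): e=[12,12,0] → █  [on edge]
    (6,6)@(13, 13): e=[-12,8,28] → ·
    (8,6)@(17, 13): e=[-60,0,84] → ·  [on edge]
    (5,7)@(11, 15): e=[12,8,4] → █
    (6,7)@(13, 15): e=[-12,4,32] → ·
    (7,7)@(15, 15): e=[-36,0,60] → ·  [on edge]
    (5,8)@(11, 17): e=[12,4,8] → █
    (6,8)@(13, 17): e=[-12,0,36] → ·  [on edge]
    (5,9)@(11, 19): e=[12,0,12] → ·  [on edge]
  covered (3 px):
    · · · · · · · · ·
    · · · · · · · · ·
    · · · · · · · · ·
    · · · · · · · · ·
    · · · · · · · · ·
    · · · · · · · · ·
    · · · · · █ · · ·
    · · · · · █ · · ·
    · · · · · █ · · ·
    · · · · · · · · ·
T1:
  2·area = 72  (B↔C swapped to make it positive)
  edge (16, 6)→(8, 10): d=(-8,4) right/bottom  bias=-1
  edge (8, 10)→(10, 0): d=(2,-10) top-left  bias=+0
  edge (10, 0)→(16, 6): d=(6,6) right/bottom  bias=-1
    (5,0)@(11, 1): e=[60,12,0] → ·  [on edge]
    (5,1)@(11, 3): e=[44,16,12] → █
    (6,1)@(13, 3): e=[36,36,0] → ·  [on edge]
    (4,2)@(9, 5): e=[36,0,36] → █  [on edge]
    (6,2)@(13, 5): e=[20,40,12] → █
    (7,2)@(15, 5): e=[12,60,0] → ·  [on edge]
    (4,3)@(9, 7): e=[20,4,48] → █
    (7,3)@(15, 7): e=[-4,64,12] → ·
    (8,3)@(17, 7): e=[-12,84,0] → ·  [on edge]
    (4,4)@(9, 9): e=[4,8,60] → █
    (5,4)@(11, 9): e=[-4,28,48] → ·
    (6,4)@(13, 9): e=[-12,48,36] → ·
    (3,7)@(7, 15): e=[-36,0,108] → ·  [on edge]
  covered (8 px):
    · · · · · · · · ·
    · · · · · █ · · ·
    · · · · █ █ █ · ·
    · · · · █ █ █ · ·
    · · · · █ · · · ·
    · · · · · · · · ·
    · · · · · · · · ·
    · · · · · · · · ·
    · · · · · · · · ·
    · · · · · · · · ·
T2:
  2·area = 10  (B↔C swapped to make it positive)
  edge (14, 4)→(13, 8): d=(-1,4) right/bottom  bias=-1
  edge (13, 8)→(8, 18): d=(-5,10) right/bottom  bias=-1
  edge (8, 18)→(14, 4): d=(6,-14) top-left  bias=+0
    (6,3)@(13, 7): e=[1,5,4] → █
    (7,3)@(15, 7): e=[-7,-15,32] → ·
    (6,4)@(13, 9): e=[-1,-5,16] → ·
    (5,5)@(11, 11): e=[5,5,0] → █  [on edge]
    (6,5)@(13, 11): e=[-3,-15,28] → ·
    (5,6)@(11, 13): e=[3,-5,12] → ·
  covered (2 px):
    · · · · · · · · ·
    · · · · · · · · ·
    · · · · · · · · ·
    · · · · · · █ · ·
    · · · · · · · · ·
    · · · · · █ · · ·
    · · · · · · · · ·
    · · · · · · · · ·
    · · · · · · · · ·
    · · · · · · · · ·

Final: "outside"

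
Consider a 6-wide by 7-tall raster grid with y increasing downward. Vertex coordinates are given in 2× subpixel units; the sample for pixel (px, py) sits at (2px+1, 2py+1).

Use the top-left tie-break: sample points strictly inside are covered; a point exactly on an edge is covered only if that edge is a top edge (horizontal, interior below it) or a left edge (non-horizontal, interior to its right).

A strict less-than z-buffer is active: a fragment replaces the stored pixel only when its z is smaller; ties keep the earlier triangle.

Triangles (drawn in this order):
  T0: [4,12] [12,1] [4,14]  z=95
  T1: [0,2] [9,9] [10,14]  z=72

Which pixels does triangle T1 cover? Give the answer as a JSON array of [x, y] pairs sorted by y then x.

T0:
  2·area = 16
  edge (4, 12)→(12, 1): d=(8,-11) top-left  bias=+0
  edge (12, 1)→(4, 14): d=(-8,13) right/bottom  bias=-1
  edge (4, 14)→(4, 12): d=(0,-2) top-left  bias=+0
    (3,4)@(7, 9): e=[9,1,6] → X
    (4,4)@(9, 9): e=[31,-25,10] → .
    (2,5)@(5, 11): e=[3,11,2] → X
    (3,5)@(7, 11): e=[25,-15,6] → .
    (2,6)@(5, 13): e=[19,-5,2] → .
  covered (2 px):
    . . . . . .
    . . . . . .
    . . . . . .
    . . . . . .
    . . . X . .
    . . X . . .
    . . . . . .
T1:
  2·area = 38
  edge (0, 2)→(9, 9): d=(9,7) right/bottom  bias=-1
  edge (9, 9)→(10, 14): d=(1,5) right/bottom  bias=-1
  edge (10, 14)→(0, 2): d=(-10,-12) top-left  bias=+0
    (0,1)@(1, 3): e=[2,34,2] → X
    (1,1)@(3, 3): e=[-12,24,26] → .
    (0,2)@(1, 5): e=[20,36,-18] → .
    (1,2)@(3, 5): e=[6,26,6] → X
    (2,2)@(5, 5): e=[-8,16,30] → .
    (1,3)@(3, 7): e=[24,28,-14] → .
    (2,3)@(5, 7): e=[10,18,10] → X
    (3,3)@(7, 7): e=[-4,8,34] → .
    (2,4)@(5, 9): e=[28,20,-10] → .
    (3,4)@(7, 9): e=[14,10,14] → X
    (4,4)@(9, 9): e=[0,0,38] → .  [on edge]
    (3,5)@(7, 11): e=[32,12,-6] → .
  covered (5 px):
    . . . . . .
    X . . . . .
    . X . . . .
    . . X . . .
    . . . X . .
    . . . . X .
    . . . . . .

Answer: [[0,1],[1,2],[2,3],[3,4],[4,5]]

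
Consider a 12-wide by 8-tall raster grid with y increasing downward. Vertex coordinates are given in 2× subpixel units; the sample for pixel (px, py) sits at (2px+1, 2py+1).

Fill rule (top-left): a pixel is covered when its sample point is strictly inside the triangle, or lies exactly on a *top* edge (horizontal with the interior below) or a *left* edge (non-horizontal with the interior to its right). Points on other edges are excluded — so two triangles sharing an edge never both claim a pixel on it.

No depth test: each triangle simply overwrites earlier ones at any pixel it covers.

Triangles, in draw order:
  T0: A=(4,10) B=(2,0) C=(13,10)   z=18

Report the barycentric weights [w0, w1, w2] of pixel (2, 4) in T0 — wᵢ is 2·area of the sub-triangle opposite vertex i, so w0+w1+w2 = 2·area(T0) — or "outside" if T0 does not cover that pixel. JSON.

T0:
  2·area = 90
  edge (4, 10)→(2, 0): d=(-2,-10) top-left  bias=+0
  edge (2, 0)→(13, 10): d=(11,10) right/bottom  bias=-1
  edge (13, 10)→(4, 10): d=(-9,0) right/bottom  bias=-1
    (1,0)@(3, 1): e=[8,1,81] → #
    (2,0)@(5, 1): e=[28,-19,81] → ·
    (1,1)@(3, 3): e=[4,23,63] → #
    (2,1)@(5, 3): e=[24,3,63] → #
    (3,1)@(7, 3): e=[44,-17,63] → ·
    (1,2)@(3, 5): e=[0,45,45] → #  [on edge]
    (3,2)@(7, 5): e=[40,5,45] → #
    (4,2)@(9, 5): e=[60,-15,45] → ·
    (1,3)@(3, 7): e=[-4,67,27] → ·
    (2,3)@(5, 7): e=[16,47,27] → #
    (4,3)@(9, 7): e=[56,7,27] → #
    (5,3)@(11, 7): e=[76,-13,27] → ·
    (2,7)@(5, 15): e=[0,135,-45] → ·  [on edge]
  covered (13 px):
    · # · · · · · · · · · ·
    · # # · · · · · · · · ·
    · # # # · · · · · · · ·
    · · # # # · · · · · · ·
    · · # # # # · · · · · ·
    · · · · · · · · · · · ·
    · · · · · · · · · · · ·
    · · · · · · · · · · · ·

Answer: [69,9,12]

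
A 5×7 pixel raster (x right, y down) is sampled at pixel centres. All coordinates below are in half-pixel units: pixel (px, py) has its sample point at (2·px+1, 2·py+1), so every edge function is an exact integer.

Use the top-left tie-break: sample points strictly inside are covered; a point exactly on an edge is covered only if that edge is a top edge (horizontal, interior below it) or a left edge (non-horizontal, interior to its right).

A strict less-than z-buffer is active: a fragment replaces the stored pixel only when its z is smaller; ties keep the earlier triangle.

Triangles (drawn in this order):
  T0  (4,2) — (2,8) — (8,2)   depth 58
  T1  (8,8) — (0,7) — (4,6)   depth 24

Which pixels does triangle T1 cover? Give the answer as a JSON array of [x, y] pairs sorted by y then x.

T0:
  2·area = 24  (B↔C swapped to make it positive)
  edge (4, 2)→(8, 2): d=(4,0) top-left  bias=+0
  edge (8, 2)→(2, 8): d=(-6,6) right/bottom  bias=-1
  edge (2, 8)→(4, 2): d=(2,-6) top-left  bias=+0
    (4,0)@(9, 1): e=[-4,0,28] → .  [on edge]
    (2,1)@(5, 3): e=[4,12,8] → X
    (3,1)@(7, 3): e=[4,0,20] → .  [on edge]
    (1,2)@(3, 5): e=[12,12,0] → X  [on edge]
    (2,2)@(5, 5): e=[12,0,12] → .  [on edge]
    (1,3)@(3, 7): e=[20,0,4] → .  [on edge]
    (0,4)@(1, 9): e=[28,0,-4] → .  [on edge]
    (0,5)@(1, 11): e=[36,-12,0] → .  [on edge]
  covered (2 px):
    . . . . .
    . . X . .
    . X . . .
    . . . . .
    . . . . .
    . . . . .
    . . . . .
T1:
  2·area = 12
  edge (8, 8)→(0, 7): d=(-8,-1) top-left  bias=+0
  edge (0, 7)→(4, 6): d=(4,-1) top-left  bias=+0
  edge (4, 6)→(8, 8): d=(4,2) right/bottom  bias=-1
    (0,3)@(1, 7): e=[1,1,10] → X
    (1,3)@(3, 7): e=[3,3,6] → X
    (2,3)@(5, 7): e=[5,5,2] → X
    (3,3)@(7, 7): e=[7,7,-2] → .
    (0,4)@(1, 9): e=[-15,9,18] → .
    (1,4)@(3, 9): e=[-13,11,14] → .
    (2,4)@(5, 9): e=[-11,13,10] → .
  covered (3 px):
    . . . . .
    . . . . .
    . . . . .
    X X X . .
    . . . . .
    . . . . .
    . . . . .

Answer: [[0,3],[1,3],[2,3]]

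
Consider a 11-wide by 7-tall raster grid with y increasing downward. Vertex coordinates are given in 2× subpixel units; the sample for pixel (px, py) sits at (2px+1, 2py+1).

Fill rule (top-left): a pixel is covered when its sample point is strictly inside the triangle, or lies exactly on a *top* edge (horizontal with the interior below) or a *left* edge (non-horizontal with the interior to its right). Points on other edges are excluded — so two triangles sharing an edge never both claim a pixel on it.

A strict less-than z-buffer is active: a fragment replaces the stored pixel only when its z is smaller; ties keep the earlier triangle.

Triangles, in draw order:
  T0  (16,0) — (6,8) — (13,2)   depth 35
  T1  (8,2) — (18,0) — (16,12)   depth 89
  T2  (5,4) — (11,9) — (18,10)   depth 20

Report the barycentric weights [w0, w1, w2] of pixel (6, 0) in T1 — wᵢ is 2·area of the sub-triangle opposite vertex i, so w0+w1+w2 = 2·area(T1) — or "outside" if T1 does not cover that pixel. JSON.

T0:
  2·area = 4
  edge (16, 0)→(6, 8): d=(-10,8) right/bottom  bias=-1
  edge (6, 8)→(13, 2): d=(7,-6) top-left  bias=+0
  edge (13, 2)→(16, 0): d=(3,-2) top-left  bias=+0
  covered (0 px):
    · · · · · · · · · · ·
    · · · · · · · · · · ·
    · · · · · · · · · · ·
    · · · · · · · · · · ·
    · · · · · · · · · · ·
    · · · · · · · · · · ·
    · · · · · · · · · · ·
T1:
  2·area = 116
  edge (8, 2)→(18, 0): d=(10,-2) top-left  bias=+0
  edge (18, 0)→(16, 12): d=(-2,12) right/bottom  bias=-1
  edge (16, 12)→(8, 2): d=(-8,-10) top-left  bias=+0
    (6,0)@(13, 1): e=[0,58,58] → #  [on edge]
    (7,0)@(15, 1): e=[4,34,78] → #
    (8,0)@(17, 1): e=[8,10,98] → #
    (9,0)@(19, 1): e=[12,-14,118] → ·
    (1,1)@(3, 3): e=[0,174,-58] → ·  [on edge]
    (4,1)@(9, 3): e=[12,102,2] → #
    (5,1)@(11, 3): e=[16,78,22] → #
    (9,1)@(19, 3): e=[32,-18,102] → ·
    (4,2)@(9, 5): e=[32,98,-14] → ·
    (5,2)@(11, 5): e=[36,74,6] → #
    (9,2)@(19, 5): e=[52,-22,86] → ·
    (5,3)@(11, 7): e=[56,70,-10] → ·
  covered (15 px):
    · · · · · · # # # · ·
    · · · · # # # # # · ·
    · · · · · # # # # · ·
    · · · · · · # # · · ·
    · · · · · · · # · · ·
    · · · · · · · · · · ·
    · · · · · · · · · · ·
T2:
  2·area = 29  (B↔C swapped to make it positive)
  edge (5, 4)→(18, 10): d=(13,6) right/bottom  bias=-1
  edge (18, 10)→(11, 9): d=(-7,-1) top-left  bias=+0
  edge (11, 9)→(5, 4): d=(-6,-5) top-left  bias=+0
    (3,2)@(7, 5): e=[1,24,4] → #
    (4,2)@(9, 5): e=[-11,26,14] → ·
    (3,3)@(7, 7): e=[27,10,-8] → ·
    (4,3)@(9, 7): e=[15,12,2] → #
    (5,3)@(11, 7): e=[3,14,12] → #
    (6,3)@(13, 7): e=[-9,16,22] → ·
    (4,4)@(9, 9): e=[41,-2,-10] → ·
    (5,4)@(11, 9): e=[29,0,0] → #  [on edge]
    (6,4)@(13, 9): e=[17,2,10] → #
    (7,4)@(15, 9): e=[5,4,20] → #
    (8,4)@(17, 9): e=[-7,6,30] → ·
    (5,5)@(11, 11): e=[55,-14,-12] → ·
  covered (6 px):
    · · · · · · · · · · ·
    · · · · · · · · · · ·
    · · · # · · · · · · ·
    · · · · # # · · · · ·
    · · · · · # # # · · ·
    · · · · · · · · · · ·
    · · · · · · · · · · ·

Answer: [58,58,0]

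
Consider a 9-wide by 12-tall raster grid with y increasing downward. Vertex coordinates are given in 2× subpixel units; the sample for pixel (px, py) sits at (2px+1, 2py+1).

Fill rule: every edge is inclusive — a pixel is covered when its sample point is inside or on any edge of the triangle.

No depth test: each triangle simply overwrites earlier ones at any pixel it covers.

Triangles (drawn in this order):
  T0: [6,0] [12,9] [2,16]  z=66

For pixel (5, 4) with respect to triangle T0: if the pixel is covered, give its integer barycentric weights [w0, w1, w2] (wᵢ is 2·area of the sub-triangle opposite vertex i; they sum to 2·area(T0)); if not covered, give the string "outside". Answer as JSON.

T0:
  2·area = 132
  edge (6, 0)→(12, 9): d=(6,9) inclusive
  edge (12, 9)→(2, 16): d=(-10,7) inclusive
  edge (2, 16)→(6, 0): d=(4,-16) inclusive
    (3,1)@(7, 3): e=[9,95,28] → █
    (4,1)@(9, 3): e=[-9,81,60] → ·
    (2,2)@(5, 5): e=[39,89,4] → █
    (4,2)@(9, 5): e=[3,61,68] → █
    (5,2)@(11, 5): e=[-15,47,100] → ·
    (2,3)@(5, 7): e=[51,69,12] → █
    (5,3)@(11, 7): e=[-3,27,108] → ·
    (2,4)@(5, 9): e=[63,49,20] → █
    (5,4)@(11, 9): e=[9,7,116] → █
    (6,4)@(13, 9): e=[-9,-7,148] → ·
    (2,5)@(5, 11): e=[75,29,28] → █
    (5,5)@(11, 11): e=[21,-13,124] → ·
  covered (17 px):
    · · · · · · · · ·
    · · · █ · · · · ·
    · · █ █ █ · · · ·
    · · █ █ █ · · · ·
    · · █ █ █ █ · · ·
    · · █ █ █ · · · ·
    · █ █ · · · · · ·
    · █ · · · · · · ·
    · · · · · · · · ·
    · · · · · · · · ·
    · · · · · · · · ·
    · · · · · · · · ·

Result: [7,116,9]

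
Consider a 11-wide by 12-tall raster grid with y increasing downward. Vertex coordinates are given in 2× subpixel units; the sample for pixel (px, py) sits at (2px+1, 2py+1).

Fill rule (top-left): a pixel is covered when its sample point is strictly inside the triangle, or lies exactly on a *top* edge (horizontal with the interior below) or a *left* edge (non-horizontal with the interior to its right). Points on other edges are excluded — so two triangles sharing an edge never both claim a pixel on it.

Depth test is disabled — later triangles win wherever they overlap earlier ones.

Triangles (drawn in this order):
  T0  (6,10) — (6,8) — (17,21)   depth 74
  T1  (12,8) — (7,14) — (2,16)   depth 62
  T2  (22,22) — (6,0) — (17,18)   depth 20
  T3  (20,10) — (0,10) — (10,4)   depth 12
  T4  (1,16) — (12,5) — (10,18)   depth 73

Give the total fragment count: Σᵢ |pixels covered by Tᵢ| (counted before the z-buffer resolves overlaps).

T0:
  2·area = 22
  edge (6, 10)→(6, 8): d=(0,-2) top-left  bias=+0
  edge (6, 8)→(17, 21): d=(11,13) right/bottom  bias=-1
  edge (17, 21)→(6, 10): d=(-11,-11) top-left  bias=+0
    (0,2)@(1, 5): e=[-10,32,0] → ·  [on edge]
    (1,3)@(3, 7): e=[-6,28,0] → ·  [on edge]
    (2,4)@(5, 9): e=[-2,24,0] → ·  [on edge]
    (3,5)@(7, 11): e=[2,20,0] → #  [on edge]
    (4,5)@(9, 11): e=[6,-6,22] → ·
    (3,6)@(7, 13): e=[2,42,-22] → ·
    (4,6)@(9, 13): e=[6,16,0] → #  [on edge]
    (5,6)@(11, 13): e=[10,-10,22] → ·
    (4,7)@(9, 15): e=[6,38,-22] → ·
    (5,7)@(11, 15): e=[10,12,0] → #  [on edge]
    (6,7)@(13, 15): e=[14,-14,22] → ·
    (5,8)@(11, 17): e=[10,34,-22] → ·
    (6,8)@(13, 17): e=[14,8,0] → #  [on edge]
    (7,9)@(15, 19): e=[18,4,0] → #  [on edge]
    (8,10)@(17, 21): e=[22,0,0] → ·  [on edge]
    (9,11)@(19, 23): e=[26,-4,0] → ·  [on edge]
  covered (5 px):
    · · · · · · · · · · ·
    · · · · · · · · · · ·
    · · · · · · · · · · ·
    · · · · · · · · · · ·
    · · · · · · · · · · ·
    · · · # · · · · · · ·
    · · · · # · · · · · ·
    · · · · · # · · · · ·
    · · · · · · # · · · ·
    · · · · · · · # · · ·
    · · · · · · · · · · ·
    · · · · · · · · · · ·
T1:
  2·area = 20
  edge (12, 8)→(7, 14): d=(-5,6) right/bottom  bias=-1
  edge (7, 14)→(2, 16): d=(-5,2) right/bottom  bias=-1
  edge (2, 16)→(12, 8): d=(10,-8) top-left  bias=+0
    (5,4)@(11, 9): e=[1,17,2] → #
    (6,4)@(13, 9): e=[-11,13,18] → ·
    (4,5)@(9, 11): e=[3,11,6] → #
    (5,5)@(11, 11): e=[-9,7,22] → ·
    (3,6)@(7, 13): e=[5,5,10] → #
    (4,6)@(9, 13): e=[-7,1,26] → ·
    (3,7)@(7, 15): e=[-5,-5,30] → ·
  covered (3 px):
    · · · · · · · · · · ·
    · · · · · · · · · · ·
    · · · · · · · · · · ·
    · · · · · · · · · · ·
    · · · · · # · · · · ·
    · · · · # · · · · · ·
    · · · # · · · · · · ·
    · · · · · · · · · · ·
    · · · · · · · · · · ·
    · · · · · · · · · · ·
    · · · · · · · · · · ·
    · · · · · · · · · · ·
T2:
  2·area = 46  (B↔C swapped to make it positive)
  edge (22, 22)→(17, 18): d=(-5,-4) top-left  bias=+0
  edge (17, 18)→(6, 0): d=(-11,-18) top-left  bias=+0
  edge (6, 0)→(22, 22): d=(16,22) right/bottom  bias=-1
    (5,3)@(11, 7): e=[31,13,2] → #
    (6,3)@(13, 7): e=[39,49,-42] → ·
    (5,4)@(11, 9): e=[21,-9,34] → ·
    (6,5)@(13, 11): e=[19,5,22] → #
    (7,5)@(15, 11): e=[27,41,-22] → ·
    (6,6)@(13, 13): e=[9,-17,54] → ·
    (7,6)@(15, 13): e=[17,19,10] → #
    (8,6)@(17, 13): e=[25,55,-34] → ·
    (7,7)@(15, 15): e=[7,-3,42] → ·
    (8,8)@(17, 17): e=[5,11,30] → #
    (9,8)@(19, 17): e=[13,47,-14] → ·
    (8,9)@(17, 19): e=[-5,-11,62] → ·
  covered (6 px):
    · · · · · · · · · · ·
    · · · · · · · · · · ·
    · · · · · · · · · · ·
    · · · · · # · · · · ·
    · · · · · · · · · · ·
    · · · · · · # · · · ·
    · · · · · · · # · · ·
    · · · · · · · · · · ·
    · · · · · · · · # · ·
    · · · · · · · · · # ·
    · · · · · · · · · · #
    · · · · · · · · · · ·
T3:
  2·area = 120
  edge (20, 10)→(0, 10): d=(-20,0) right/bottom  bias=-1
  edge (0, 10)→(10, 4): d=(10,-6) top-left  bias=+0
  edge (10, 4)→(20, 10): d=(10,6) right/bottom  bias=-1
    (2,0)@(5, 1): e=[180,-60,0] → ·  [on edge]
    (7,0)@(15, 1): e=[180,0,-60] → ·  [on edge]
    (4,2)@(9, 5): e=[100,4,16] → #
    (5,2)@(11, 5): e=[100,16,4] → #
    (6,2)@(13, 5): e=[100,28,-8] → ·
    (2,3)@(5, 7): e=[60,0,60] → #  [on edge]
    (3,3)@(7, 7): e=[60,12,48] → #
    (6,3)@(13, 7): e=[60,48,12] → #
    (7,3)@(15, 7): e=[60,60,0] → ·  [on edge]
    (1,4)@(3, 9): e=[20,8,92] → #
    (7,4)@(15, 9): e=[20,80,20] → #
    (8,4)@(17, 9): e=[20,92,8] → #
  covered (15 px):
    · · · · · · · · · · ·
    · · · · · · · · · · ·
    · · · · # # · · · · ·
    · · # # # # # · · · ·
    · # # # # # # # # · ·
    · · · · · · · · · · ·
    · · · · · · · · · · ·
    · · · · · · · · · · ·
    · · · · · · · · · · ·
    · · · · · · · · · · ·
    · · · · · · · · · · ·
    · · · · · · · · · · ·
T4:
  2·area = 121
  edge (1, 16)→(12, 5): d=(11,-11) top-left  bias=+0
  edge (12, 5)→(10, 18): d=(-2,13) right/bottom  bias=-1
  edge (10, 18)→(1, 16): d=(-9,-2) top-left  bias=+0
    (5,3)@(11, 7): e=[11,9,101] → #
    (6,3)@(13, 7): e=[33,-17,105] → ·
    (4,4)@(9, 9): e=[11,31,79] → #
    (6,4)@(13, 9): e=[55,-21,87] → ·
    (3,5)@(7, 11): e=[11,53,57] → #
    (6,5)@(13, 11): e=[77,-25,69] → ·
    (2,6)@(5, 13): e=[11,75,35] → #
    (5,6)@(11, 13): e=[77,-3,47] → ·
    (1,7)@(3, 15): e=[11,97,13] → #
    (5,7)@(11, 15): e=[99,-7,29] → ·
    (1,8)@(3, 17): e=[33,93,-5] → ·
    (2,8)@(5, 17): e=[55,67,-1] → ·
  covered (15 px):
    · · · · · · · · · · ·
    · · · · · · · · · · ·
    · · · · · · · · · · ·
    · · · · · # · · · · ·
    · · · · # # · · · · ·
    · · · # # # · · · · ·
    · · # # # · · · · · ·
    · # # # # · · · · · ·
    · · · # # · · · · · ·
    · · · · · · · · · · ·
    · · · · · · · · · · ·
    · · · · · · · · · · ·

Result: 44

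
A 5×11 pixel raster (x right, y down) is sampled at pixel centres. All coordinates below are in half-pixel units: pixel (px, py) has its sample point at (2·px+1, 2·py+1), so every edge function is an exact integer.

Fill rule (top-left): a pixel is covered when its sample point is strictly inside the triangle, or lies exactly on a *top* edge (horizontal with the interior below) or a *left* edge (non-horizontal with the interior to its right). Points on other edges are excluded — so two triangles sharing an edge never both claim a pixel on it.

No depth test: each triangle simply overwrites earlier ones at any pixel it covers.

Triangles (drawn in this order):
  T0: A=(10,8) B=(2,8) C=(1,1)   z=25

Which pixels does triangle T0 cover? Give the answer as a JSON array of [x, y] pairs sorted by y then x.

T0:
  2·area = 56
  edge (10, 8)→(2, 8): d=(-8,0) right/bottom  bias=-1
  edge (2, 8)→(1, 1): d=(-1,-7) top-left  bias=+0
  edge (1, 1)→(10, 8): d=(9,7) right/bottom  bias=-1
    (0,0)@(1, 1): e=[56,0,0] → .  [on edge]
    (1,1)@(3, 3): e=[40,12,4] → X
    (2,1)@(5, 3): e=[40,26,-10] → .
    (1,2)@(3, 5): e=[24,10,22] → X
    (2,2)@(5, 5): e=[24,24,8] → X
    (3,2)@(7, 5): e=[24,38,-6] → .
    (1,3)@(3, 7): e=[8,8,40] → X
    (3,3)@(7, 7): e=[8,36,12] → X
    (4,3)@(9, 7): e=[8,50,-2] → .
    (1,4)@(3, 9): e=[-8,6,58] → .
    (2,4)@(5, 9): e=[-8,20,44] → .
    (3,4)@(7, 9): e=[-8,34,30] → .
    (1,7)@(3, 15): e=[-56,0,112] → .  [on edge]
  covered (6 px):
    . . . . .
    . X . . .
    . X X . .
    . X X X .
    . . . . .
    . . . . .
    . . . . .
    . . . . .
    . . . . .
    . . . . .
    . . . . .

Result: [[1,1],[1,2],[2,2],[1,3],[2,3],[3,3]]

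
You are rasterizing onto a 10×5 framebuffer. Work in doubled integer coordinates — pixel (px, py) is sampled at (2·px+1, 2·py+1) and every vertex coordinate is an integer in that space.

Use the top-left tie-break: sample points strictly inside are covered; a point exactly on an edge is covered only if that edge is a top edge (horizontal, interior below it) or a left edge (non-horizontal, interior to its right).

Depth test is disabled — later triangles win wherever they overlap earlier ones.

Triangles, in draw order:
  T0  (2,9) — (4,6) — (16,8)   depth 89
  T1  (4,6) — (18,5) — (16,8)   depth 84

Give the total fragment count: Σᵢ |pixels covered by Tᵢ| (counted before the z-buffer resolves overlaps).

T0:
  2·area = 40
  edge (2, 9)→(4, 6): d=(2,-3) top-left  bias=+0
  edge (4, 6)→(16, 8): d=(12,2) right/bottom  bias=-1
  edge (16, 8)→(2, 9): d=(-14,1) right/bottom  bias=-1
    (2,3)@(5, 7): e=[5,10,25] → X
    (3,3)@(7, 7): e=[11,6,23] → X
    (4,3)@(9, 7): e=[17,2,21] → X
    (5,3)@(11, 7): e=[23,-2,19] → .
    (2,4)@(5, 9): e=[9,34,-3] → .
    (3,4)@(7, 9): e=[15,30,-5] → .
    (4,4)@(9, 9): e=[21,26,-7] → .
  covered (3 px):
    . . . . . . . . . .
    . . . . . . . . . .
    . . . . . . . . . .
    . . X X X . . . . .
    . . . . . . . . . .
T1:
  2·area = 40
  edge (4, 6)→(18, 5): d=(14,-1) top-left  bias=+0
  edge (18, 5)→(16, 8): d=(-2,3) right/bottom  bias=-1
  edge (16, 8)→(4, 6): d=(-12,-2) top-left  bias=+0
    (5,3)@(11, 7): e=[21,17,2] → X
    (6,3)@(13, 7): e=[23,11,6] → X
    (7,3)@(15, 7): e=[25,5,10] → X
    (8,3)@(17, 7): e=[27,-1,14] → .
    (5,4)@(11, 9): e=[49,13,-22] → .
    (6,4)@(13, 9): e=[51,7,-18] → .
    (7,4)@(15, 9): e=[53,1,-14] → .
  covered (3 px):
    . . . . . . . . . .
    . . . . . . . . . .
    . . . . . . . . . .
    . . . . . X X X . .
    . . . . . . . . . .

Final: 6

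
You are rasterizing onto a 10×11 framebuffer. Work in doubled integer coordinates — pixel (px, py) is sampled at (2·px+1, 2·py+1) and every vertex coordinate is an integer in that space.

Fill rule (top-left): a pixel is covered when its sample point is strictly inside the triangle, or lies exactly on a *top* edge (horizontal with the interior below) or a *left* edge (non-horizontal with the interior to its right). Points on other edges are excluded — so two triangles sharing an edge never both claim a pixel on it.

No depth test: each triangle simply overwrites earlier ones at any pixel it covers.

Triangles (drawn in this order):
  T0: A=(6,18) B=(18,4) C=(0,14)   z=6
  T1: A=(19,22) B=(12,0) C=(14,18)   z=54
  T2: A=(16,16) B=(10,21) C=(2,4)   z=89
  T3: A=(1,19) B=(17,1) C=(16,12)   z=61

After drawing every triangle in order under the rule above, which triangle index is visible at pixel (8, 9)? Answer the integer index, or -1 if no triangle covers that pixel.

T0:
  2·area = 132  (B↔C swapped to make it positive)
  edge (6, 18)→(0, 14): d=(-6,-4) top-left  bias=+0
  edge (0, 14)→(18, 4): d=(18,-10) top-left  bias=+0
  edge (18, 4)→(6, 18): d=(-12,14) right/bottom  bias=-1
    (8,2)@(17, 5): e=[122,8,2] → █
    (9,2)@(19, 5): e=[130,28,-26] → ·
    (6,3)@(13, 7): e=[94,4,34] → █
    (7,3)@(15, 7): e=[102,24,6] → █
    (8,3)@(17, 7): e=[110,44,-22] → ·
    (4,4)@(9, 9): e=[66,0,66] → █  [on edge]
    (5,4)@(11, 9): e=[74,20,38] → █
    (7,4)@(15, 9): e=[90,60,-18] → ·
    (3,5)@(7, 11): e=[46,16,70] → █
    (6,5)@(13, 11): e=[70,76,-14] → ·
    (1,6)@(3, 13): e=[18,12,102] → █
    (2,6)@(5, 13): e=[26,32,74] → █
  covered (17 px):
    · · · · · · · · · ·
    · · · · · · · · · ·
    · · · · · · · · █ ·
    · · · · · · █ █ · ·
    · · · · █ █ █ · · ·
    · · · █ █ █ · · · ·
    · █ █ █ █ · · · · ·
    · █ █ █ · · · · · ·
    · · █ · · · · · · ·
    · · · · · · · · · ·
    · · · · · · · · · ·
T1:
  2·area = 82  (B↔C swapped to make it positive)
  edge (19, 22)→(14, 18): d=(-5,-4) top-left  bias=+0
  edge (14, 18)→(12, 0): d=(-2,-18) top-left  bias=+0
  edge (12, 0)→(19, 22): d=(7,22) right/bottom  bias=-1
    (6,2)@(13, 5): e=[61,8,13] → █
    (7,2)@(15, 5): e=[69,44,-31] → ·
    (6,3)@(13, 7): e=[51,4,27] → █
    (7,3)@(15, 7): e=[59,40,-17] → ·
    (6,4)@(13, 9): e=[41,0,41] → █  [on edge]
    (7,4)@(15, 9): e=[49,36,-3] → ·
    (6,5)@(13, 11): e=[31,-4,55] → ·
    (7,5)@(15, 11): e=[39,32,11] → █
    (8,5)@(17, 11): e=[47,68,-33] → ·
    (7,6)@(15, 13): e=[29,28,25] → █
    (8,6)@(17, 13): e=[37,64,-19] → ·
    (7,7)@(15, 15): e=[19,24,39] → █
  covered (9 px):
    · · · · · · · · · ·
    · · · · · · · · · ·
    · · · · · · █ · · ·
    · · · · · · █ · · ·
    · · · · · · █ · · ·
    · · · · · · · █ · ·
    · · · · · · · █ · ·
    · · · · · · · █ · ·
    · · · · · · · █ █ ·
    · · · · · · · · █ ·
    · · · · · · · · · ·
T2:
  2·area = 142
  edge (16, 16)→(10, 21): d=(-6,5) right/bottom  bias=-1
  edge (10, 21)→(2, 4): d=(-8,-17) top-left  bias=+0
  edge (2, 4)→(16, 16): d=(14,12) right/bottom  bias=-1
    (1,2)@(3, 5): e=[131,9,2] → █
    (2,2)@(5, 5): e=[121,43,-22] → ·
    (1,3)@(3, 7): e=[119,-7,30] → ·
    (2,3)@(5, 7): e=[109,27,6] → █
    (3,3)@(7, 7): e=[99,61,-18] → ·
    (2,4)@(5, 9): e=[97,11,34] → █
    (3,4)@(7, 9): e=[87,45,10] → █
    (4,4)@(9, 9): e=[77,79,-14] → ·
    (2,5)@(5, 11): e=[85,-5,62] → ·
    (3,5)@(7, 11): e=[75,29,38] → █
    (4,5)@(9, 11): e=[65,63,14] → █
    (5,5)@(11, 11): e=[55,97,-10] → ·
  covered (16 px):
    · · · · · · · · · ·
    · · · · · · · · · ·
    · █ · · · · · · · ·
    · · █ · · · · · · ·
    · · █ █ · · · · · ·
    · · · █ █ · · · · ·
    · · · █ █ █ · · · ·
    · · · · █ █ █ · · ·
    · · · · █ █ █ · · ·
    · · · · · █ · · · ·
    · · · · · · · · · ·
T3:
  2·area = 158
  edge (1, 19)→(17, 1): d=(16,-18) top-left  bias=+0
  edge (17, 1)→(16, 12): d=(-1,11) right/bottom  bias=-1
  edge (16, 12)→(1, 19): d=(-15,7) right/bottom  bias=-1
    (8,0)@(17, 1): e=[0,0,158] → ·  [on edge]
    (7,2)@(15, 5): e=[28,18,112] → █
    (8,2)@(17, 5): e=[64,-4,98] → ·
    (6,3)@(13, 7): e=[24,38,96] → █
    (8,3)@(17, 7): e=[96,-6,68] → ·
    (5,4)@(11, 9): e=[20,58,80] → █
    (8,4)@(17, 9): e=[128,-8,38] → ·
    (4,5)@(9, 11): e=[16,78,64] → █
    (8,5)@(17, 11): e=[160,-10,8] → ·
    (3,6)@(7, 13): e=[12,98,48] → █
    (7,6)@(15, 13): e=[156,10,-8] → ·
    (2,7)@(5, 15): e=[8,118,32] → █
    (0,9)@(1, 19): e=[0,158,0] → ·  [on edge]
  covered (19 px):
    · · · · · · · · · ·
    · · · · · · · · · ·
    · · · · · · · █ · ·
    · · · · · · █ █ · ·
    · · · · · █ █ █ · ·
    · · · · █ █ █ █ · ·
    · · · █ █ █ █ · · ·
    · · █ █ █ · · · · ·
    · █ █ · · · · · · ·
    · · · · · · · · · ·
    · · · · · · · · · ·

Z-buffer (winner per pixel, '.' = empty):
  . . . . . . . . . .
  . . . . . . . . . .
  . 2 . . . . 1 3 0 .
  . . 2 . . . 3 3 . .
  . . 2 2 0 3 3 3 . .
  . . . 2 3 3 3 3 . .
  . 0 0 3 3 3 3 1 . .
  . 0 3 3 3 2 2 1 . .
  . 3 3 . 2 2 2 1 1 .
  . . . . . 2 . . 1 .
  . . . . . . . . . .

Final: 1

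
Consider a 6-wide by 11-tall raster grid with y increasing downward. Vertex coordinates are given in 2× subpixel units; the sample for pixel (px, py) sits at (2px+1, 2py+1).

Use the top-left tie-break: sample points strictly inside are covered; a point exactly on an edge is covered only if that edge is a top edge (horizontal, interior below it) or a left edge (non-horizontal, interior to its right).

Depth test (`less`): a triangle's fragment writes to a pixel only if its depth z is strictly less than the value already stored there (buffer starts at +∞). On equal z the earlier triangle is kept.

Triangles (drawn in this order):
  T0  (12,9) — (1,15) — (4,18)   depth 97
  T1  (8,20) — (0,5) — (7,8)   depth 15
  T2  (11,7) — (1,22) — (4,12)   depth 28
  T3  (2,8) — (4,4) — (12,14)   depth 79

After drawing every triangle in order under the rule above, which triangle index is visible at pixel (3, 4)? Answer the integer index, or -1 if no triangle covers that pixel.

T0:
  2·area = 51  (B↔C swapped to make it positive)
  edge (12, 9)→(4, 18): d=(-8,9) right/bottom  bias=-1
  edge (4, 18)→(1, 15): d=(-3,-3) top-left  bias=+0
  edge (1, 15)→(12, 9): d=(11,-6) top-left  bias=+0
    (4,5)@(9, 11): e=[11,36,4] → X
    (5,5)@(11, 11): e=[-7,42,16] → .
    (2,6)@(5, 13): e=[31,18,2] → X
    (3,6)@(7, 13): e=[13,24,14] → X
    (4,6)@(9, 13): e=[-5,30,26] → .
    (0,7)@(1, 15): e=[51,0,0] → X  [on edge]
    (1,7)@(3, 15): e=[33,6,12] → X
    (3,7)@(7, 15): e=[-3,18,36] → .
    (0,8)@(1, 17): e=[35,-6,22] → .
    (1,8)@(3, 17): e=[17,0,34] → X  [on edge]
    (2,8)@(5, 17): e=[-1,6,46] → .
    (1,9)@(3, 19): e=[1,-6,56] → .
    (2,9)@(5, 19): e=[-17,0,68] → .  [on edge]
    (3,10)@(7, 21): e=[-51,0,102] → .  [on edge]
  covered (7 px):
    . . . . . .
    . . . . . .
    . . . . . .
    . . . . . .
    . . . . . .
    . . . . X .
    . . X X . .
    X X X . . .
    . X . . . .
    . . . . . .
    . . . . . .
T1:
  2·area = 81
  edge (8, 20)→(0, 5): d=(-8,-15) top-left  bias=+0
  edge (0, 5)→(7, 8): d=(7,3) right/bottom  bias=-1
  edge (7, 8)→(8, 20): d=(1,12) right/bottom  bias=-1
    (1,3)@(3, 7): e=[29,5,47] → X
    (2,3)@(5, 7): e=[59,-1,23] → .
    (1,4)@(3, 9): e=[13,19,49] → X
    (2,4)@(5, 9): e=[43,13,25] → X
    (3,4)@(7, 9): e=[73,7,1] → X
    (4,4)@(9, 9): e=[103,1,-23] → .
    (1,5)@(3, 11): e=[-3,33,51] → .
    (2,5)@(5, 11): e=[27,27,27] → X
    (4,5)@(9, 11): e=[87,15,-21] → .
    (2,6)@(5, 13): e=[11,41,29] → X
    (4,6)@(9, 13): e=[71,29,-19] → .
    (2,7)@(5, 15): e=[-5,55,31] → .
  covered (10 px):
    . . . . . .
    . . . . . .
    . . . . . .
    . X . . . .
    . X X X . .
    . . X X . .
    . . X X . .
    . . . X . .
    . . . X . .
    . . . . . .
    . . . . . .
T2:
  2·area = 55
  edge (11, 7)→(1, 22): d=(-10,15) right/bottom  bias=-1
  edge (1, 22)→(4, 12): d=(3,-10) top-left  bias=+0
  edge (4, 12)→(11, 7): d=(7,-5) top-left  bias=+0
    (5,3)@(11, 7): e=[0,55,0] → .  [on edge]
    (4,4)@(9, 9): e=[10,41,4] → X
    (5,4)@(11, 9): e=[-20,61,14] → .
    (3,5)@(7, 11): e=[20,27,8] → X
    (4,5)@(9, 11): e=[-10,47,18] → .
    (2,6)@(5, 13): e=[30,13,12] → X
    (3,6)@(7, 13): e=[0,33,22] → .  [on edge]
    (2,7)@(5, 15): e=[10,19,26] → X
    (3,7)@(7, 15): e=[-20,39,36] → .
    (1,8)@(3, 17): e=[20,5,30] → X
    (2,8)@(5, 17): e=[-10,25,40] → .
    (1,9)@(3, 19): e=[0,11,44] → .  [on edge]
  covered (5 px):
    . . . . . .
    . . . . . .
    . . . . . .
    . . . . . .
    . . . . X .
    . . . X . .
    . . X . . .
    . . X . . .
    . X . . . .
    . . . . . .
    . . . . . .
T3:
  2·area = 52
  edge (2, 8)→(4, 4): d=(2,-4) top-left  bias=+0
  edge (4, 4)→(12, 14): d=(8,10) right/bottom  bias=-1
  edge (12, 14)→(2, 8): d=(-10,-6) top-left  bias=+0
    (1,3)@(3, 7): e=[2,34,16] → X
    (2,3)@(5, 7): e=[10,14,28] → X
    (3,3)@(7, 7): e=[18,-6,40] → .
    (1,4)@(3, 9): e=[6,50,-4] → .
    (2,4)@(5, 9): e=[14,30,8] → X
    (3,4)@(7, 9): e=[22,10,20] → X
    (4,4)@(9, 9): e=[30,-10,32] → .
    (2,5)@(5, 11): e=[18,46,-12] → .
    (3,5)@(7, 11): e=[26,26,0] → X  [on edge]
    (4,5)@(9, 11): e=[34,6,12] → X
    (5,5)@(11, 11): e=[42,-14,24] → .
    (3,6)@(7, 13): e=[30,42,-20] → .
  covered (7 px):
    . . . . . .
    . . . . . .
    . . . . . .
    . X X . . .
    . . X X . .
    . . . X X .
    . . . . . X
    . . . . . .
    . . . . . .
    . . . . . .
    . . . . . .

Z-buffer (winner per pixel, '.' = empty):
  . . . . . .
  . . . . . .
  . . . . . .
  . 1 3 . . .
  . 1 1 1 2 .
  . . 1 1 3 .
  . . 1 1 . 3
  0 0 2 1 . .
  . 2 . 1 . .
  . . . . . .
  . . . . . .

Result: 1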